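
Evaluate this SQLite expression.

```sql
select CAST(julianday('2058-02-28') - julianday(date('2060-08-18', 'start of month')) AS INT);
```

`start of month` rewinds 2060-08-18 to 2060-08-01.
0 days remain in February 2058 after the 28th (28 − 28).
Full months from March 2058 through July 2060 contribute their day counts.
Then 1 day into August 2060.
Total: 0 + 31 + 30 + 31 + 30 + 31 + 31 + 30 + 31 + 30 + 31 + 31 + 28 + 31 + 30 + 31 + 30 + 31 + 31 + 30 + 31 + 30 + 31 + 31 + 29 + 31 + 30 + 31 + 30 + 31 + 1 = 885.
The subtraction is earlier − later, so the result is −885 → -885.

-885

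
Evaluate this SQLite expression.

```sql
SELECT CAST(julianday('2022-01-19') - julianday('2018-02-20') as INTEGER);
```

1429

8 days remain in February 2018 after the 20th (28 − 20).
Full months from March 2018 through December 2021 contribute their day counts.
Then 19 days into January 2022.
Total: 8 + 31 + 30 + 31 + 30 + 31 + 31 + 30 + 31 + 30 + 31 + 31 + 28 + 31 + 30 + 31 + 30 + 31 + 31 + 30 + 31 + 30 + 31 + 31 + 29 + 31 + 30 + 31 + 30 + 31 + 31 + 30 + 31 + 30 + 31 + 31 + 28 + 31 + 30 + 31 + 30 + 31 + 31 + 30 + 31 + 30 + 31 + 19 = 1429.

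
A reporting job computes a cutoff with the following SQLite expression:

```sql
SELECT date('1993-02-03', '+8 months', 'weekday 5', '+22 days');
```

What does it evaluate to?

1993-10-30

Adding +8 months to 1993-02-03 gives 1993-10-03.
`weekday 5` advances to the next Friday; 1993-10-03 is a Sunday, so it moves forward to 1993-10-08.
Advancing 22 more days within October lands on 1993-10-30.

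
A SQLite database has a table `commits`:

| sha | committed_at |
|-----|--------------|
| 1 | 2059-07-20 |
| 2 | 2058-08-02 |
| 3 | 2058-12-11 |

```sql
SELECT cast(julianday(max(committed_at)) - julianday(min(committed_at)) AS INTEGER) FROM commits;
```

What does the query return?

352

MIN = 2058-08-02, MAX = 2059-07-20.
29 days remain in August 2058 after the 2nd (31 − 2).
Full months from September 2058 through June 2059 contribute their day counts.
Then 20 days into July 2059.
Total: 29 + 30 + 31 + 30 + 31 + 31 + 28 + 31 + 30 + 31 + 30 + 20 = 352.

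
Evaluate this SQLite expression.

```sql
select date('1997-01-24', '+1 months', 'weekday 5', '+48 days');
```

Adding +1 month to 1997-01-24 gives 1997-02-24.
`weekday 5` advances to the next Friday; 1997-02-24 is a Monday, so it moves forward to 1997-02-28.
Applying '+48 days' to 1997-02-28: counting 48 days forward gives 1997-04-17.

1997-04-17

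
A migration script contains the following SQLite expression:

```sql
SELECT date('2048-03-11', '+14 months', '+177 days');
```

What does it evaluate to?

2049-11-04

Adding +14 months to 2048-03-11 gives 2049-05-11.
Applying '+177 days' to 2049-05-11: counting 177 days forward gives 2049-11-04.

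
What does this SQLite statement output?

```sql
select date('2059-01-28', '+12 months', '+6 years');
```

Adding +12 months to 2059-01-28 gives 2060-01-28.
Adding +6 years to 2060-01-28 gives 2066-01-28.

2066-01-28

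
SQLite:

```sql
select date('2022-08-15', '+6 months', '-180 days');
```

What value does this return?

Adding +6 months to 2022-08-15 gives 2023-02-15.
Applying '-180 days' to 2023-02-15: counting 180 days back gives 2022-08-19.

2022-08-19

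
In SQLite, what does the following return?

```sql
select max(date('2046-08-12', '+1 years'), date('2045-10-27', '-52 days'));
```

date('2046-08-12', '+1 years') → 2047-08-12.
date('2045-10-27', '-52 days') → 2045-09-05.
Later of the two is 2047-08-12.

2047-08-12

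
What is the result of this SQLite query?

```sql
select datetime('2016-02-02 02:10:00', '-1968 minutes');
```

1968 minutes = 32h 48m; -1968 minutes from 2016-02-02 02:10:00 is 2016-01-31 17:22:00 (crosses midnight).

2016-01-31 17:22:00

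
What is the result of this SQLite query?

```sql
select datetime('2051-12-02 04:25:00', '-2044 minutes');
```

2044 minutes = 34h 4m; -2044 minutes from 2051-12-02 04:25:00 is 2051-11-30 18:21:00 (crosses midnight).

2051-11-30 18:21:00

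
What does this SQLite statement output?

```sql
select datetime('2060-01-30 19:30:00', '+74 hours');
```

2060-02-02 21:30:00

+74 hours from 2060-01-30 19:30:00 is 2060-02-02 21:30:00 (crosses midnight).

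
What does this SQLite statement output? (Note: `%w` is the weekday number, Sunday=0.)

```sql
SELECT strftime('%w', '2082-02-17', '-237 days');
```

3

First apply '-237 days': 2082-02-17 → 2081-06-25.
2081-06-25 is a Wednesday; with Sunday=0 that is 3.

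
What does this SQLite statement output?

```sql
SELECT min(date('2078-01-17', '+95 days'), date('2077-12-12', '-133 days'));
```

2077-08-01

date('2078-01-17', '+95 days') → 2078-04-22.
date('2077-12-12', '-133 days') → 2077-08-01.
Earlier of the two is 2077-08-01.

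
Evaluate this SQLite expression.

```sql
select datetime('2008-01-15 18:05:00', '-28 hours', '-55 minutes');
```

2008-01-14 13:10:00

-28 hours from 2008-01-15 18:05:00 is 2008-01-14 14:05:00 (crosses midnight).
-55 minutes from 2008-01-14 14:05:00 is 2008-01-14 13:10:00.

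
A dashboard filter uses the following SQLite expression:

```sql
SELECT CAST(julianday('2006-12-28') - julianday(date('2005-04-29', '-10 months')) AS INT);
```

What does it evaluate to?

912

Adding -10 months to 2005-04-29 gives 2004-06-29.
1 day remains in June 2004 after the 29th (30 − 29).
Full months from July 2004 through November 2006 contribute their day counts.
Then 28 days into December 2006.
Total: 1 + 31 + 31 + 30 + 31 + 30 + 31 + 31 + 28 + 31 + 30 + 31 + 30 + 31 + 31 + 30 + 31 + 30 + 31 + 31 + 28 + 31 + 30 + 31 + 30 + 31 + 31 + 30 + 31 + 30 + 28 = 912.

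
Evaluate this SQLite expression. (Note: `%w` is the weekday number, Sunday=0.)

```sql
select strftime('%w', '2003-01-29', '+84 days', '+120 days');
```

4

First apply '+84 days', '+120 days': 2003-01-29 → 2003-08-21.
2003-08-21 is a Thursday; with Sunday=0 that is 4.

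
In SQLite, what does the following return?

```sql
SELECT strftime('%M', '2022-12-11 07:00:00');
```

00

`%M` extracts the 2-digit minute: 00.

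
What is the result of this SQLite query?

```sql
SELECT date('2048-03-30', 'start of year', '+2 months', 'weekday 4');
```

2048-03-05

`start of year` rewinds 2048-03-30 to 2048-01-01.
Adding +2 months to 2048-01-01 gives 2048-03-01.
`weekday 4` advances to the next Thursday; 2048-03-01 is a Sunday, so it moves forward to 2048-03-05.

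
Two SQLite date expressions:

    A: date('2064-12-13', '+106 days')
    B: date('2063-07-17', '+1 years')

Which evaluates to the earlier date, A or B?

A = 2065-03-29.
B = 2064-07-17.
B is earlier.

B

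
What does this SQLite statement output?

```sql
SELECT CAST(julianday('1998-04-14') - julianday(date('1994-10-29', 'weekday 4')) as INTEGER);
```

1258

`weekday 4` advances to the next Thursday; 1994-10-29 is a Saturday, so it moves forward to 1994-11-03.
27 days remain in November 1994 after the 3rd (30 − 3).
Full months from December 1994 through March 1998 contribute their day counts.
Then 14 days into April 1998.
Total: 27 + 31 + 31 + 28 + 31 + 30 + 31 + 30 + 31 + 31 + 30 + 31 + 30 + 31 + 31 + 29 + 31 + 30 + 31 + 30 + 31 + 31 + 30 + 31 + 30 + 31 + 31 + 28 + 31 + 30 + 31 + 30 + 31 + 31 + 30 + 31 + 30 + 31 + 31 + 28 + 31 + 14 = 1258.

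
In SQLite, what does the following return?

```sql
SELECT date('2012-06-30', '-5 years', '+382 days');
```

2008-07-16

Adding -5 years to 2012-06-30 gives 2007-06-30.
Applying '+382 days' to 2007-06-30: counting 382 days forward gives 2008-07-16.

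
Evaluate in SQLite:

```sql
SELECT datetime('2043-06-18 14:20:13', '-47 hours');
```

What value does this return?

2043-06-16 15:20:13

-47 hours from 2043-06-18 14:20:13 is 2043-06-16 15:20:13 (crosses midnight).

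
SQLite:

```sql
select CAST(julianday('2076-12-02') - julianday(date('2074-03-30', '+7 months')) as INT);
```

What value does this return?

Adding +7 months to 2074-03-30 gives 2074-10-30.
1 day remains in October 2074 after the 30th (31 − 30).
Full months from November 2074 through November 2076 contribute their day counts.
Then 2 days into December 2076.
Total: 1 + 30 + 31 + 31 + 28 + 31 + 30 + 31 + 30 + 31 + 31 + 30 + 31 + 30 + 31 + 31 + 29 + 31 + 30 + 31 + 30 + 31 + 31 + 30 + 31 + 30 + 2 = 764.

764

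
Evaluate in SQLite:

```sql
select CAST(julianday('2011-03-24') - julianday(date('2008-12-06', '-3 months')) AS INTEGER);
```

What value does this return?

Adding -3 months to 2008-12-06 gives 2008-09-06.
24 days remain in September 2008 after the 6th (30 − 6).
Full months from October 2008 through February 2011 contribute their day counts.
Then 24 days into March 2011.
Total: 24 + 31 + 30 + 31 + 31 + 28 + 31 + 30 + 31 + 30 + 31 + 31 + 30 + 31 + 30 + 31 + 31 + 28 + 31 + 30 + 31 + 30 + 31 + 31 + 30 + 31 + 30 + 31 + 31 + 28 + 24 = 929.

929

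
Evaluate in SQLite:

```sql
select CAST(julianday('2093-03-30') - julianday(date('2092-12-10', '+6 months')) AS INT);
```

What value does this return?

-72

Adding +6 months to 2092-12-10 gives 2093-06-10.
1 day remains in March 2093 after the 30th (31 − 30).
April 2093: 30 days.
May 2093: 31 days.
Then 10 days into June 2093.
Total: 1 + 30 + 31 + 10 = 72.
The subtraction is earlier − later, so the result is −72 → -72.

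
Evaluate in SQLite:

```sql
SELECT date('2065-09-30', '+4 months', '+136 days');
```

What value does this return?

2066-06-15

Adding +4 months to 2065-09-30 gives 2066-01-30.
Applying '+136 days' to 2066-01-30: counting 136 days forward gives 2066-06-15.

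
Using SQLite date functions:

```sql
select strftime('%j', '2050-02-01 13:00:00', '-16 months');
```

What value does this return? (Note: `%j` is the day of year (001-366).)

First apply '-16 months': 2050-02-01 13:00:00 → 2048-10-01 13:00:00.
Day-of-year for 2048-10-01: days since 2048-01-01 inclusive = 275, zero-padded to 275.

275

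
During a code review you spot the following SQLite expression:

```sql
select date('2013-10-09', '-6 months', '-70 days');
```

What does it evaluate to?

Adding -6 months to 2013-10-09 gives 2013-04-09.
Applying '-70 days' to 2013-04-09: counting 70 days back gives 2013-01-29.

2013-01-29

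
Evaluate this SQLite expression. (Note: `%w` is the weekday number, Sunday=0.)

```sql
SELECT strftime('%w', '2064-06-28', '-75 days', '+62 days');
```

0

First apply '-75 days', '+62 days': 2064-06-28 → 2064-06-15.
2064-06-15 is a Sunday; with Sunday=0 that is 0.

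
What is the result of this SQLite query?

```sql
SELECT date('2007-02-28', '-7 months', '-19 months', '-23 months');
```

2003-01-28

Adding -7 months to 2007-02-28 gives 2006-07-28.
Adding -19 months to 2006-07-28 gives 2004-12-28.
Adding -23 months to 2004-12-28 gives 2003-01-28.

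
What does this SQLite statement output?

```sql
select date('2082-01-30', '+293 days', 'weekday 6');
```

2082-11-21

Applying '+293 days' to 2082-01-30: counting 293 days forward gives 2082-11-19.
`weekday 6` advances to the next Saturday; 2082-11-19 is a Thursday, so it moves forward to 2082-11-21.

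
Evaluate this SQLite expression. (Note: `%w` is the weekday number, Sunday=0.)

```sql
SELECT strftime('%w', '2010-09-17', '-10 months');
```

2

First apply '-10 months': 2010-09-17 → 2009-11-17.
2009-11-17 is a Tuesday; with Sunday=0 that is 2.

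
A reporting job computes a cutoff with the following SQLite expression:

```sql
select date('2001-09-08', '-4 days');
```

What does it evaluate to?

2001-09-04

Going back 4 days within September lands on 2001-09-04.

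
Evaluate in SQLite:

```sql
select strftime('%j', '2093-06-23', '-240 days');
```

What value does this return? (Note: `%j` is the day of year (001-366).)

First apply '-240 days': 2093-06-23 → 2092-10-26.
Day-of-year for 2092-10-26: days since 2092-01-01 inclusive = 300, zero-padded to 300.

300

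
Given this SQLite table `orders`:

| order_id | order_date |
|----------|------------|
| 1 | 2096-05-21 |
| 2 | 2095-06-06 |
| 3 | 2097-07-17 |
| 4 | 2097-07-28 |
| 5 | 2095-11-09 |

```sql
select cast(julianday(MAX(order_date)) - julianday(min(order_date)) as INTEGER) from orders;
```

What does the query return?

783

MIN = 2095-06-06, MAX = 2097-07-28.
24 days remain in June 2095 after the 6th (30 − 6).
Full months from July 2095 through June 2097 contribute their day counts.
Then 28 days into July 2097.
Total: 24 + 31 + 31 + 30 + 31 + 30 + 31 + 31 + 29 + 31 + 30 + 31 + 30 + 31 + 31 + 30 + 31 + 30 + 31 + 31 + 28 + 31 + 30 + 31 + 30 + 28 = 783.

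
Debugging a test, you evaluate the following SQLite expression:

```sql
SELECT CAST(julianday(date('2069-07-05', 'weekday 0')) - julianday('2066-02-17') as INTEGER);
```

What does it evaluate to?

`weekday 0` advances to the next Sunday; 2069-07-05 is a Friday, so it moves forward to 2069-07-07.
11 days remain in February 2066 after the 17th (28 − 17).
Full months from March 2066 through June 2069 contribute their day counts.
Then 7 days into July 2069.
Total: 11 + 31 + 30 + 31 + 30 + 31 + 31 + 30 + 31 + 30 + 31 + 31 + 28 + 31 + 30 + 31 + 30 + 31 + 31 + 30 + 31 + 30 + 31 + 31 + 29 + 31 + 30 + 31 + 30 + 31 + 31 + 30 + 31 + 30 + 31 + 31 + 28 + 31 + 30 + 31 + 30 + 7 = 1236.

1236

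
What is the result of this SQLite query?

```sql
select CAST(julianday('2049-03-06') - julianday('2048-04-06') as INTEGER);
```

24 days remain in April 2048 after the 6th (30 − 6).
Full months from May 2048 through February 2049 contribute their day counts.
Then 6 days into March 2049.
Total: 24 + 31 + 30 + 31 + 31 + 30 + 31 + 30 + 31 + 31 + 28 + 6 = 334.

334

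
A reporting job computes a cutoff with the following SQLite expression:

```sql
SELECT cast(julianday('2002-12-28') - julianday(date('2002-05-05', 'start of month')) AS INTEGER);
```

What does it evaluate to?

241

`start of month` rewinds 2002-05-05 to 2002-05-01.
30 days remain in May 2002 after the 1st (31 − 1).
Full months from June 2002 through November 2002 contribute their day counts.
Then 28 days into December 2002.
Total: 30 + 30 + 31 + 31 + 30 + 31 + 30 + 28 = 241.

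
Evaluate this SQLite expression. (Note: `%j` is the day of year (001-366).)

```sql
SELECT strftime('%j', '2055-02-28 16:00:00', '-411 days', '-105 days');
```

273

First apply '-411 days', '-105 days': 2055-02-28 16:00:00 → 2053-09-30 16:00:00.
Day-of-year for 2053-09-30: days since 2053-01-01 inclusive = 273, zero-padded to 273.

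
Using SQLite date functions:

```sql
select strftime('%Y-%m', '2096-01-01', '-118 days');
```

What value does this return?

First apply '-118 days': 2096-01-01 → 2095-09-05.
`%Y-%m` extracts the year-month: 2095-09.

2095-09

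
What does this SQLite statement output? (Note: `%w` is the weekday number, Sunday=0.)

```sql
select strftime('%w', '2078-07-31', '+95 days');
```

First apply '+95 days': 2078-07-31 → 2078-11-03.
2078-11-03 is a Thursday; with Sunday=0 that is 4.

4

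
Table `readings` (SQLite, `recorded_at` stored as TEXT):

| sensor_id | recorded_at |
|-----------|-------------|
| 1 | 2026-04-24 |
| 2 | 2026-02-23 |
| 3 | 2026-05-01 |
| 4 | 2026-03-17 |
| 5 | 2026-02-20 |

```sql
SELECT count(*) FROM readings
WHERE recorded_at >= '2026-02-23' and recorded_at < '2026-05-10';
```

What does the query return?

Rows in [2026-02-23, 2026-05-10): 2026-04-24, 2026-02-23, 2026-05-01, 2026-03-17 → 4 rows.

4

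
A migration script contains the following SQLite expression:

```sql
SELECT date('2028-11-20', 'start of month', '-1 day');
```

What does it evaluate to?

2028-10-31

`start of month` rewinds 2028-11-20 to 2028-11-01.
Going back 1 day from 2028-11-01 reaches 2028-10-31 (last day of October, 31 days).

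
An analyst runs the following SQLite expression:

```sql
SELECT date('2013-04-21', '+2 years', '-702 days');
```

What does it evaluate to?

Adding +2 years to 2013-04-21 gives 2015-04-21.
Applying '-702 days' to 2015-04-21: counting 702 days back gives 2013-05-19.

2013-05-19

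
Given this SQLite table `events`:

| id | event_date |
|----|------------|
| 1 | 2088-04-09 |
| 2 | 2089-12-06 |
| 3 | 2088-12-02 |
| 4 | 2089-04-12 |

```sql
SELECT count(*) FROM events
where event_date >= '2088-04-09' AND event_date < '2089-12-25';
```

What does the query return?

4

Rows in [2088-04-09, 2089-12-25): 2088-04-09, 2089-12-06, 2088-12-02, 2089-04-12 → 4 rows.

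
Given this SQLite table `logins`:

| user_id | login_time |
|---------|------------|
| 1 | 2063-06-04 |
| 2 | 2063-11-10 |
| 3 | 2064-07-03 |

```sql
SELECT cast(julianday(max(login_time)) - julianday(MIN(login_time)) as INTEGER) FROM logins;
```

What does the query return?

MIN = 2063-06-04, MAX = 2064-07-03.
26 days remain in June 2063 after the 4th (30 − 4).
Full months from July 2063 through June 2064 contribute their day counts.
Then 3 days into July 2064.
Total: 26 + 31 + 31 + 30 + 31 + 30 + 31 + 31 + 29 + 31 + 30 + 31 + 30 + 3 = 395.

395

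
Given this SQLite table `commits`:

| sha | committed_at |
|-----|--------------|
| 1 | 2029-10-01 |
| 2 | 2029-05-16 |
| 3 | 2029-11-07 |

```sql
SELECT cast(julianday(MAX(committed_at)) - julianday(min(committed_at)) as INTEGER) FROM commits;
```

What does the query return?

MIN = 2029-05-16, MAX = 2029-11-07.
15 days remain in May 2029 after the 16th (31 − 16).
June 2029: 30 days.
July 2029: 31 days.
August 2029: 31 days.
September 2029: 30 days.
October 2029: 31 days.
Then 7 days into November 2029.
Total: 15 + 30 + 31 + 31 + 30 + 31 + 7 = 175.

175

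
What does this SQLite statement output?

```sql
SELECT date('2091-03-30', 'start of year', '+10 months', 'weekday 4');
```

`start of year` rewinds 2091-03-30 to 2091-01-01.
Adding +10 months to 2091-01-01 gives 2091-11-01.
`weekday 4` advances to the next Thursday; 2091-11-01 is already a Thursday, so it stays at 2091-11-01.

2091-11-01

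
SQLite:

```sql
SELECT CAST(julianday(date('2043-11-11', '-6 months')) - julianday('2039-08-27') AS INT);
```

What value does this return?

Adding -6 months to 2043-11-11 gives 2043-05-11.
4 days remain in August 2039 after the 27th (31 − 27).
Full months from September 2039 through April 2043 contribute their day counts.
Then 11 days into May 2043.
Total: 4 + 30 + 31 + 30 + 31 + 31 + 29 + 31 + 30 + 31 + 30 + 31 + 31 + 30 + 31 + 30 + 31 + 31 + 28 + 31 + 30 + 31 + 30 + 31 + 31 + 30 + 31 + 30 + 31 + 31 + 28 + 31 + 30 + 31 + 30 + 31 + 31 + 30 + 31 + 30 + 31 + 31 + 28 + 31 + 30 + 11 = 1353.

1353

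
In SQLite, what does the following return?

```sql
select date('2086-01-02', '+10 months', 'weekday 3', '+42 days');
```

2086-12-18

Adding +10 months to 2086-01-02 gives 2086-11-02.
`weekday 3` advances to the next Wednesday; 2086-11-02 is a Saturday, so it moves forward to 2086-11-06.
Applying '+42 days' to 2086-11-06: counting 42 days forward gives 2086-12-18.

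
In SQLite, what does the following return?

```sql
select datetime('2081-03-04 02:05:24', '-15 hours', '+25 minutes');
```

2081-03-03 11:30:24

-15 hours from 2081-03-04 02:05:24 is 2081-03-03 11:05:24 (crosses midnight).
+25 minutes from 2081-03-03 11:05:24 is 2081-03-03 11:30:24.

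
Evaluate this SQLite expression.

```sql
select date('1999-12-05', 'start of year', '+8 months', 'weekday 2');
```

1999-09-07

`start of year` rewinds 1999-12-05 to 1999-01-01.
Adding +8 months to 1999-01-01 gives 1999-09-01.
`weekday 2` advances to the next Tuesday; 1999-09-01 is a Wednesday, so it moves forward to 1999-09-07.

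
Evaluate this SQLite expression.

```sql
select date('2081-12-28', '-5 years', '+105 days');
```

Adding -5 years to 2081-12-28 gives 2076-12-28.
Applying '+105 days' to 2076-12-28: counting 105 days forward gives 2077-04-12.

2077-04-12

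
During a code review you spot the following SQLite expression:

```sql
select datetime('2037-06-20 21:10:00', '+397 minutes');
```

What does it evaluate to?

2037-06-21 03:47:00

397 minutes = 6h 37m; +397 minutes from 2037-06-20 21:10:00 is 2037-06-21 03:47:00 (crosses midnight).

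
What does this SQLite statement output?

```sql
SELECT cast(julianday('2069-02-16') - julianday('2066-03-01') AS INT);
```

30 days remain in March 2066 after the 1st (31 − 1).
Full months from April 2066 through January 2069 contribute their day counts.
Then 16 days into February 2069.
Total: 30 + 30 + 31 + 30 + 31 + 31 + 30 + 31 + 30 + 31 + 31 + 28 + 31 + 30 + 31 + 30 + 31 + 31 + 30 + 31 + 30 + 31 + 31 + 29 + 31 + 30 + 31 + 30 + 31 + 31 + 30 + 31 + 30 + 31 + 31 + 16 = 1083.

1083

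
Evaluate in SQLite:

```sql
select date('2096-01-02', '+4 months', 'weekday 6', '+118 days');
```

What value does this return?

2096-08-31

Adding +4 months to 2096-01-02 gives 2096-05-02.
`weekday 6` advances to the next Saturday; 2096-05-02 is a Wednesday, so it moves forward to 2096-05-05.
Applying '+118 days' to 2096-05-05: counting 118 days forward gives 2096-08-31.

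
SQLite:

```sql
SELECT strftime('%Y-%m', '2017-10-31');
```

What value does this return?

2017-10

`%Y-%m` extracts the year-month: 2017-10.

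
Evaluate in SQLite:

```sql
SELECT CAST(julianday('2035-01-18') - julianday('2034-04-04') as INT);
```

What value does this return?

26 days remain in April 2034 after the 4th (30 − 4).
Full months from May 2034 through December 2034 contribute their day counts.
Then 18 days into January 2035.
Total: 26 + 31 + 30 + 31 + 31 + 30 + 31 + 30 + 31 + 18 = 289.

289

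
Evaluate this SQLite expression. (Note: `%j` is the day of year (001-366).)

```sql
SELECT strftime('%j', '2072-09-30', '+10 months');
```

211

First apply '+10 months': 2072-09-30 → 2073-07-30.
Day-of-year for 2073-07-30: days since 2073-01-01 inclusive = 211, zero-padded to 211.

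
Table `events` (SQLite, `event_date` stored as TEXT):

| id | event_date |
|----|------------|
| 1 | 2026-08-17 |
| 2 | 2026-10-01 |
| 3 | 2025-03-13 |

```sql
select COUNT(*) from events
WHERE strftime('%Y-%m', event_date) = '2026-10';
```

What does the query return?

1

Rows with year-month 2026-10: 2026-10-01 → 1.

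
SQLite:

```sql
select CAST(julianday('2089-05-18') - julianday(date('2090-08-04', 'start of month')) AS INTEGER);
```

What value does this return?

-440

`start of month` rewinds 2090-08-04 to 2090-08-01.
13 days remain in May 2089 after the 18th (31 − 18).
Full months from June 2089 through July 2090 contribute their day counts.
Then 1 day into August 2090.
Total: 13 + 30 + 31 + 31 + 30 + 31 + 30 + 31 + 31 + 28 + 31 + 30 + 31 + 30 + 31 + 1 = 440.
The subtraction is earlier − later, so the result is −440 → -440.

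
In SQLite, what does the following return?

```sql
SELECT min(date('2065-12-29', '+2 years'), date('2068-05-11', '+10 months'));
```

date('2065-12-29', '+2 years') → 2067-12-29.
date('2068-05-11', '+10 months') → 2069-03-11.
Earlier of the two is 2067-12-29.

2067-12-29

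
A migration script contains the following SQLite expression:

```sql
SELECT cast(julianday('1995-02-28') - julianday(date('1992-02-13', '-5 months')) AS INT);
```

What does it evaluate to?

Adding -5 months to 1992-02-13 gives 1991-09-13.
17 days remain in September 1991 after the 13th (30 − 13).
Full months from October 1991 through January 1995 contribute their day counts.
Then 28 days into February 1995.
Total: 17 + 31 + 30 + 31 + 31 + 29 + 31 + 30 + 31 + 30 + 31 + 31 + 30 + 31 + 30 + 31 + 31 + 28 + 31 + 30 + 31 + 30 + 31 + 31 + 30 + 31 + 30 + 31 + 31 + 28 + 31 + 30 + 31 + 30 + 31 + 31 + 30 + 31 + 30 + 31 + 31 + 28 = 1264.

1264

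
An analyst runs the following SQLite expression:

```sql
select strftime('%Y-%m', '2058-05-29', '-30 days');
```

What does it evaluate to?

First apply '-30 days': 2058-05-29 → 2058-04-29.
`%Y-%m` extracts the year-month: 2058-04.

2058-04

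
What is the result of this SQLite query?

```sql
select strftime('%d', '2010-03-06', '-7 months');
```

First apply '-7 months': 2010-03-06 → 2009-08-06.
`%d` extracts the 2-digit day of month: 06.

06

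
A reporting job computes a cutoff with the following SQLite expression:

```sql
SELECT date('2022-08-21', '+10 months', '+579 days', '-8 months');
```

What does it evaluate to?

Adding +10 months to 2022-08-21 gives 2023-06-21.
Applying '+579 days' to 2023-06-21: counting 579 days forward gives 2025-01-20.
Adding -8 months to 2025-01-20 gives 2024-05-20.

2024-05-20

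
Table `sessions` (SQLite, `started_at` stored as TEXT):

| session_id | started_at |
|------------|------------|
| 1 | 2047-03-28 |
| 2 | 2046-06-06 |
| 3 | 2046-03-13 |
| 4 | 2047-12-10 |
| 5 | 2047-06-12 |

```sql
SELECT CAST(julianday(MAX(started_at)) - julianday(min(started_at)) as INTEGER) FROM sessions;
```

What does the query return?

MIN = 2046-03-13, MAX = 2047-12-10.
18 days remain in March 2046 after the 13th (31 − 13).
Full months from April 2046 through November 2047 contribute their day counts.
Then 10 days into December 2047.
Total: 18 + 30 + 31 + 30 + 31 + 31 + 30 + 31 + 30 + 31 + 31 + 28 + 31 + 30 + 31 + 30 + 31 + 31 + 30 + 31 + 30 + 10 = 637.

637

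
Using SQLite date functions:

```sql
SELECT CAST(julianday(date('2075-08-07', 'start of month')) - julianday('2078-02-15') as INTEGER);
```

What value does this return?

-929

`start of month` rewinds 2075-08-07 to 2075-08-01.
30 days remain in August 2075 after the 1st (31 − 1).
Full months from September 2075 through January 2078 contribute their day counts.
Then 15 days into February 2078.
Total: 30 + 30 + 31 + 30 + 31 + 31 + 29 + 31 + 30 + 31 + 30 + 31 + 31 + 30 + 31 + 30 + 31 + 31 + 28 + 31 + 30 + 31 + 30 + 31 + 31 + 30 + 31 + 30 + 31 + 31 + 15 = 929.
The subtraction is earlier − later, so the result is −929 → -929.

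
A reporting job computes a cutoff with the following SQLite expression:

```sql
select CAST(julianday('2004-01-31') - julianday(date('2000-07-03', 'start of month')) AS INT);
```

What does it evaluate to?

1309

`start of month` rewinds 2000-07-03 to 2000-07-01.
30 days remain in July 2000 after the 1st (31 − 1).
Full months from August 2000 through December 2003 contribute their day counts.
Then 31 days into January 2004.
Total: 30 + 31 + 30 + 31 + 30 + 31 + 31 + 28 + 31 + 30 + 31 + 30 + 31 + 31 + 30 + 31 + 30 + 31 + 31 + 28 + 31 + 30 + 31 + 30 + 31 + 31 + 30 + 31 + 30 + 31 + 31 + 28 + 31 + 30 + 31 + 30 + 31 + 31 + 30 + 31 + 30 + 31 + 31 = 1309.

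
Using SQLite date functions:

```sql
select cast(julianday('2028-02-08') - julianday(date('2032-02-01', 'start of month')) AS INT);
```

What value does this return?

`start of month` rewinds 2032-02-01 to 2032-02-01.
21 days remain in February 2028 after the 8th (29 − 8).
Full months from March 2028 through January 2032 contribute their day counts.
Then 1 day into February 2032.
Total: 21 + 31 + 30 + 31 + 30 + 31 + 31 + 30 + 31 + 30 + 31 + 31 + 28 + 31 + 30 + 31 + 30 + 31 + 31 + 30 + 31 + 30 + 31 + 31 + 28 + 31 + 30 + 31 + 30 + 31 + 31 + 30 + 31 + 30 + 31 + 31 + 28 + 31 + 30 + 31 + 30 + 31 + 31 + 30 + 31 + 30 + 31 + 31 + 1 = 1454.
The subtraction is earlier − later, so the result is −1454 → -1454.

-1454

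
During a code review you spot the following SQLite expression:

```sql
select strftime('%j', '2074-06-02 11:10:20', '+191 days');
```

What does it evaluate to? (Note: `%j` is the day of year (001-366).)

344

First apply '+191 days': 2074-06-02 11:10:20 → 2074-12-10 11:10:20.
Day-of-year for 2074-12-10: days since 2074-01-01 inclusive = 344, zero-padded to 344.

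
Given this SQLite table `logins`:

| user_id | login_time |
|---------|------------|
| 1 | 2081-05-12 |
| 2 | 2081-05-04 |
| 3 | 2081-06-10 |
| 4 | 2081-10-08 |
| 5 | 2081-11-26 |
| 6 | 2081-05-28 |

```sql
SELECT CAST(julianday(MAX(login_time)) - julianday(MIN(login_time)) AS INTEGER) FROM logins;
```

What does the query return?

206

MIN = 2081-05-04, MAX = 2081-11-26.
27 days remain in May 2081 after the 4th (31 − 4).
June 2081: 30 days.
July 2081: 31 days.
August 2081: 31 days.
September 2081: 30 days.
October 2081: 31 days.
Then 26 days into November 2081.
Total: 27 + 30 + 31 + 31 + 30 + 31 + 26 = 206.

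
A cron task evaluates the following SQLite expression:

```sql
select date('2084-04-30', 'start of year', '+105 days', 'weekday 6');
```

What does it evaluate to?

`start of year` rewinds 2084-04-30 to 2084-01-01.
Applying '+105 days' to 2084-01-01: counting 105 days forward gives 2084-04-15.
`weekday 6` advances to the next Saturday; 2084-04-15 is already a Saturday, so it stays at 2084-04-15.

2084-04-15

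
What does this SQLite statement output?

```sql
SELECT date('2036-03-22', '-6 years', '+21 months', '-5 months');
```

Adding -6 years to 2036-03-22 gives 2030-03-22.
Adding +21 months to 2030-03-22 gives 2031-12-22.
Adding -5 months to 2031-12-22 gives 2031-07-22.

2031-07-22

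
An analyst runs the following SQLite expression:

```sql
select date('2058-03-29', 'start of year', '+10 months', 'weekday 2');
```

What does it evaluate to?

`start of year` rewinds 2058-03-29 to 2058-01-01.
Adding +10 months to 2058-01-01 gives 2058-11-01.
`weekday 2` advances to the next Tuesday; 2058-11-01 is a Friday, so it moves forward to 2058-11-05.

2058-11-05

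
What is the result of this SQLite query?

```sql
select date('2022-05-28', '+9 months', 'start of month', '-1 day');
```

2023-01-31

Adding +9 months to 2022-05-28 gives 2023-02-28.
`start of month` rewinds 2023-02-28 to 2023-02-01.
Going back 1 day from 2023-02-01 reaches 2023-01-31 (last day of January, 31 days).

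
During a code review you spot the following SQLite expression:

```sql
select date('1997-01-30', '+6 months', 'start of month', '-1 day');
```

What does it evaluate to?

Adding +6 months to 1997-01-30 gives 1997-07-30.
`start of month` rewinds 1997-07-30 to 1997-07-01.
Going back 1 day from 1997-07-01 reaches 1997-06-30 (last day of June, 30 days).

1997-06-30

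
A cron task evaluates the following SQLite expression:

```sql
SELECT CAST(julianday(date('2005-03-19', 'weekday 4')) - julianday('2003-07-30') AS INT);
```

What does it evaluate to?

`weekday 4` advances to the next Thursday; 2005-03-19 is a Saturday, so it moves forward to 2005-03-24.
1 day remains in July 2003 after the 30th (31 − 30).
Full months from August 2003 through February 2005 contribute their day counts.
Then 24 days into March 2005.
Total: 1 + 31 + 30 + 31 + 30 + 31 + 31 + 29 + 31 + 30 + 31 + 30 + 31 + 31 + 30 + 31 + 30 + 31 + 31 + 28 + 24 = 603.

603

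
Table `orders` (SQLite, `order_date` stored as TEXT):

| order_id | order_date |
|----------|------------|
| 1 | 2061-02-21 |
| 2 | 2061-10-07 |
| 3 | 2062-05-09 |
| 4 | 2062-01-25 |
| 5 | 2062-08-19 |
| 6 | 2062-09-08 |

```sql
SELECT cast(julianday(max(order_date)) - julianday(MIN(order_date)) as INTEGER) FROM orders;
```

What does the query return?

564

MIN = 2061-02-21, MAX = 2062-09-08.
7 days remain in February 2061 after the 21st (28 − 21).
Full months from March 2061 through August 2062 contribute their day counts.
Then 8 days into September 2062.
Total: 7 + 31 + 30 + 31 + 30 + 31 + 31 + 30 + 31 + 30 + 31 + 31 + 28 + 31 + 30 + 31 + 30 + 31 + 31 + 8 = 564.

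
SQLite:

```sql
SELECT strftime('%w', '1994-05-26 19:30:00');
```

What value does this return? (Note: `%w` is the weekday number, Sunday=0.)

1994-05-26 is a Thursday; with Sunday=0 that is 4.

4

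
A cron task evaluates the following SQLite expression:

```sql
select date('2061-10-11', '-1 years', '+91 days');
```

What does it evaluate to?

Adding -1 year to 2061-10-11 gives 2060-10-11.
Applying '+91 days' to 2060-10-11: counting 91 days forward gives 2061-01-10.

2061-01-10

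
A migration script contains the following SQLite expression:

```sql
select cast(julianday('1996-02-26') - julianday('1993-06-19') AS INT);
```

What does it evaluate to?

982

11 days remain in June 1993 after the 19th (30 − 19).
Full months from July 1993 through January 1996 contribute their day counts.
Then 26 days into February 1996.
Total: 11 + 31 + 31 + 30 + 31 + 30 + 31 + 31 + 28 + 31 + 30 + 31 + 30 + 31 + 31 + 30 + 31 + 30 + 31 + 31 + 28 + 31 + 30 + 31 + 30 + 31 + 31 + 30 + 31 + 30 + 31 + 31 + 26 = 982.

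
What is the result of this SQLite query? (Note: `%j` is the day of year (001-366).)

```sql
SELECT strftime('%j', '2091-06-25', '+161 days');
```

337

First apply '+161 days': 2091-06-25 → 2091-12-03.
Day-of-year for 2091-12-03: days since 2091-01-01 inclusive = 337, zero-padded to 337.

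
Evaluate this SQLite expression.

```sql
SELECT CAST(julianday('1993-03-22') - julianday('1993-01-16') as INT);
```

15 days remain in January 1993 after the 16th (31 − 16).
February 1993: 28 days.
Then 22 days into March 1993.
Total: 15 + 28 + 22 = 65.

65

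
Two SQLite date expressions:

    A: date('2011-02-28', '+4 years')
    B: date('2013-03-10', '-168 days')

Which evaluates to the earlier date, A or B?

B

A = 2015-02-28.
B = 2012-09-23.
B is earlier.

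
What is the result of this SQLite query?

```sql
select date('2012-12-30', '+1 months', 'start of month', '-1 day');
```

2012-12-31

Adding +1 month to 2012-12-30 gives 2013-01-30.
`start of month` rewinds 2013-01-30 to 2013-01-01.
Going back 1 day from 2013-01-01 reaches 2012-12-31 (last day of December, 31 days).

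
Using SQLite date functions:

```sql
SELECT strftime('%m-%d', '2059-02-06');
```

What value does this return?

02-06

`%m-%d` extracts the month-day: 02-06.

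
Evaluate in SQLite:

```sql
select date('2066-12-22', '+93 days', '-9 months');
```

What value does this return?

2066-06-25

Applying '+93 days' to 2066-12-22: counting 93 days forward gives 2067-03-25.
Adding -9 months to 2067-03-25 gives 2066-06-25.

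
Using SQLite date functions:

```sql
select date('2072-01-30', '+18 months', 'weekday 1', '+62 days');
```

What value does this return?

2073-10-01

Adding +18 months to 2072-01-30 gives 2073-07-30.
`weekday 1` advances to the next Monday; 2073-07-30 is a Sunday, so it moves forward to 2073-07-31.
Applying '+62 days' to 2073-07-31: counting 62 days forward gives 2073-10-01.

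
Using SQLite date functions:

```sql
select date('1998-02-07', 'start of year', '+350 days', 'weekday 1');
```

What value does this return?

`start of year` rewinds 1998-02-07 to 1998-01-01.
Applying '+350 days' to 1998-01-01: counting 350 days forward gives 1998-12-17.
`weekday 1` advances to the next Monday; 1998-12-17 is a Thursday, so it moves forward to 1998-12-21.

1998-12-21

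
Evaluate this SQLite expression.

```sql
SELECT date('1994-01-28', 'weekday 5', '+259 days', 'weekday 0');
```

1994-10-16

`weekday 5` advances to the next Friday; 1994-01-28 is already a Friday, so it stays at 1994-01-28.
Applying '+259 days' to 1994-01-28: counting 259 days forward gives 1994-10-14.
`weekday 0` advances to the next Sunday; 1994-10-14 is a Friday, so it moves forward to 1994-10-16.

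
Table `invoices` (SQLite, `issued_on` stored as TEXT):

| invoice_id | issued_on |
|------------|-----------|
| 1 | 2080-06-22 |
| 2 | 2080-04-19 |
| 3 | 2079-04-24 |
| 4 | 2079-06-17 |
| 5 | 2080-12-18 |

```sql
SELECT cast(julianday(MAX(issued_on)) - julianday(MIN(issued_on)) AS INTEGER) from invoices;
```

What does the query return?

604

MIN = 2079-04-24, MAX = 2080-12-18.
6 days remain in April 2079 after the 24th (30 − 24).
Full months from May 2079 through November 2080 contribute their day counts.
Then 18 days into December 2080.
Total: 6 + 31 + 30 + 31 + 31 + 30 + 31 + 30 + 31 + 31 + 29 + 31 + 30 + 31 + 30 + 31 + 31 + 30 + 31 + 30 + 18 = 604.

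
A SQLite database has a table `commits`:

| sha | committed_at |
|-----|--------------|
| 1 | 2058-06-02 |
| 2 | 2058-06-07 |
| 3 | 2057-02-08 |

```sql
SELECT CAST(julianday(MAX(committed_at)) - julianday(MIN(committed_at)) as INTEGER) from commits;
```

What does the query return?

484

MIN = 2057-02-08, MAX = 2058-06-07.
20 days remain in February 2057 after the 8th (28 − 8).
Full months from March 2057 through May 2058 contribute their day counts.
Then 7 days into June 2058.
Total: 20 + 31 + 30 + 31 + 30 + 31 + 31 + 30 + 31 + 30 + 31 + 31 + 28 + 31 + 30 + 31 + 7 = 484.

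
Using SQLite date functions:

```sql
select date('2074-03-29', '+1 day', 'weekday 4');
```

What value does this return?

2074-04-05

Advancing 1 more day within March lands on 2074-03-30.
`weekday 4` advances to the next Thursday; 2074-03-30 is a Friday, so it moves forward to 2074-04-05.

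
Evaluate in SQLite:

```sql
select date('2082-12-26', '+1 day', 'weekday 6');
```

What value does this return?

2083-01-02

Advancing 1 more day within December lands on 2082-12-27.
`weekday 6` advances to the next Saturday; 2082-12-27 is a Sunday, so it moves forward to 2083-01-02.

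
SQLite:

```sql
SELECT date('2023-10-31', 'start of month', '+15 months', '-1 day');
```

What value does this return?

2024-12-31

`start of month` rewinds 2023-10-31 to 2023-10-01.
Adding +15 months to 2023-10-01 gives 2025-01-01.
Going back 1 day from 2025-01-01 reaches 2024-12-31 (last day of December, 31 days).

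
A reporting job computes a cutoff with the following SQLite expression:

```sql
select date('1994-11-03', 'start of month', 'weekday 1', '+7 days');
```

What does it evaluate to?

`start of month` rewinds 1994-11-03 to 1994-11-01.
`weekday 1` advances to the next Monday; 1994-11-01 is a Tuesday, so it moves forward to 1994-11-07.
Advancing 7 more days within November lands on 1994-11-14.

1994-11-14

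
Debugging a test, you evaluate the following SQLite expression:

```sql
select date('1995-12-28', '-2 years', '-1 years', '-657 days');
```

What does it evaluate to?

1991-03-12

Adding -2 years to 1995-12-28 gives 1993-12-28.
Adding -1 year to 1993-12-28 gives 1992-12-28.
Applying '-657 days' to 1992-12-28: counting 657 days back gives 1991-03-12.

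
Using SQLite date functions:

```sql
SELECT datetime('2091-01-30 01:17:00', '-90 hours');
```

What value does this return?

-90 hours from 2091-01-30 01:17:00 is 2091-01-26 07:17:00 (crosses midnight).

2091-01-26 07:17:00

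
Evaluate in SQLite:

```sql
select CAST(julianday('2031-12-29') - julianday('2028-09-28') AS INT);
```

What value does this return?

1187

2 days remain in September 2028 after the 28th (30 − 28).
Full months from October 2028 through November 2031 contribute their day counts.
Then 29 days into December 2031.
Total: 2 + 31 + 30 + 31 + 31 + 28 + 31 + 30 + 31 + 30 + 31 + 31 + 30 + 31 + 30 + 31 + 31 + 28 + 31 + 30 + 31 + 30 + 31 + 31 + 30 + 31 + 30 + 31 + 31 + 28 + 31 + 30 + 31 + 30 + 31 + 31 + 30 + 31 + 30 + 29 = 1187.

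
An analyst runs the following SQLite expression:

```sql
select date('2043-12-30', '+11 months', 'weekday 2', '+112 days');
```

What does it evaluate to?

2045-03-28

Adding +11 months to 2043-12-30 gives 2044-11-30.
`weekday 2` advances to the next Tuesday; 2044-11-30 is a Wednesday, so it moves forward to 2044-12-06.
Applying '+112 days' to 2044-12-06: counting 112 days forward gives 2045-03-28.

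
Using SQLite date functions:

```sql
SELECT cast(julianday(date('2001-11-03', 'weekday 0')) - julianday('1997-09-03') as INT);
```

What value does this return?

`weekday 0` advances to the next Sunday; 2001-11-03 is a Saturday, so it moves forward to 2001-11-04.
27 days remain in September 1997 after the 3rd (30 − 3).
Full months from October 1997 through October 2001 contribute their day counts.
Then 4 days into November 2001.
Total: 27 + 31 + 30 + 31 + 31 + 28 + 31 + 30 + 31 + 30 + 31 + 31 + 30 + 31 + 30 + 31 + 31 + 28 + 31 + 30 + 31 + 30 + 31 + 31 + 30 + 31 + 30 + 31 + 31 + 29 + 31 + 30 + 31 + 30 + 31 + 31 + 30 + 31 + 30 + 31 + 31 + 28 + 31 + 30 + 31 + 30 + 31 + 31 + 30 + 31 + 4 = 1523.

1523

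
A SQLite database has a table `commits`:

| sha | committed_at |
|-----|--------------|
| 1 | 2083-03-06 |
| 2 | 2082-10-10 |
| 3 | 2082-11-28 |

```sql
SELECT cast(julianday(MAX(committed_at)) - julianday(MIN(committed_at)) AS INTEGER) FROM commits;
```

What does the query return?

147

MIN = 2082-10-10, MAX = 2083-03-06.
21 days remain in October 2082 after the 10th (31 − 10).
November 2082: 30 days.
December 2082: 31 days.
January 2083: 31 days.
February 2083: 28 days.
Then 6 days into March 2083.
Total: 21 + 30 + 31 + 31 + 28 + 6 = 147.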